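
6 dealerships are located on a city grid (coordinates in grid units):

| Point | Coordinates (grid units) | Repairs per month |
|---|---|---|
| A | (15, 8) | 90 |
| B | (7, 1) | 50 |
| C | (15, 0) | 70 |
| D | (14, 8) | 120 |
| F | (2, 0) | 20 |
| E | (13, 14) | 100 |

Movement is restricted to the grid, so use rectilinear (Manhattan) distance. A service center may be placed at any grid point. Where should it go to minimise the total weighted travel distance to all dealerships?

(14, 8)

Manhattan distance separates: Σwᵢ(|x−xᵢ|+|y−yᵢ|) = Σwᵢ|x−xᵢ| + Σwᵢ|y−yᵢ|, so x and y are optimised independently as 1-D weighted medians.
Total weight W = 450; half = 225.
x-coordinate, sorted with cumulative weight:
  x=2 (F, w=20) cum 20
  x=7 (B, w=50) cum 70
  x=13 (E, w=100) cum 170
  x=14 (D, w=120) cum 290  ← median
  x=15 (A, w=90) cum 380
  x=15 (C, w=70) cum 450
⇒ x* = 14
y-coordinate, sorted with cumulative weight:
  y=0 (C, w=70) cum 70
  y=0 (F, w=20) cum 90
  y=1 (B, w=50) cum 140
  y=8 (A, w=90) cum 230  ← median
  y=8 (D, w=120) cum 350
  y=14 (E, w=100) cum 450
⇒ y* = 8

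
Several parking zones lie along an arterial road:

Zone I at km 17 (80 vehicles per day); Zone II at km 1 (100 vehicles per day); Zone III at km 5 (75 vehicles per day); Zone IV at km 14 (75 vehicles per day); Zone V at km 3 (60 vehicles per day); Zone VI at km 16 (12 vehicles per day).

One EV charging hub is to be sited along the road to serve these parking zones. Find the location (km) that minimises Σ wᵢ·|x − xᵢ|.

For a sum of weighted absolute distances on a line, the optimum is the weighted median (not the mean). Total weight W = 402; half-weight = 201.
Sort by position and accumulate weight:
  km 1 (Zone II, w=100) → cum 100
  km 3 (Zone V, w=60) → cum 160
  km 5 (Zone III, w=75) → cum 235  ≥ 201 → median here
  km 14 (Zone IV, w=75) → cum 310
  km 16 (Zone VI, w=12) → cum 322
  km 17 (Zone I, w=80) → cum 402
Optimal location: km 5.

x = 5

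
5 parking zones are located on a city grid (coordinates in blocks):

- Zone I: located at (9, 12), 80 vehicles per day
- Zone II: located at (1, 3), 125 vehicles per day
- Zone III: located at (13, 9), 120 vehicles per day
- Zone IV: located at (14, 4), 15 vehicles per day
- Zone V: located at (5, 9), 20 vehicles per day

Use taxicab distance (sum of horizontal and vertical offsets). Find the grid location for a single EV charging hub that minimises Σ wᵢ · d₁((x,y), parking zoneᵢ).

Manhattan distance separates: Σwᵢ(|x−xᵢ|+|y−yᵢ|) = Σwᵢ|x−xᵢ| + Σwᵢ|y−yᵢ|, so x and y are optimised independently as 1-D weighted medians.
Total weight W = 360; half = 180.
x-coordinate, sorted with cumulative weight:
  x=1 (Zone II, w=125) cum 125
  x=5 (Zone V, w=20) cum 145
  x=9 (Zone I, w=80) cum 225  ← median
  x=13 (Zone III, w=120) cum 345
  x=14 (Zone IV, w=15) cum 360
⇒ x* = 9
y-coordinate, sorted with cumulative weight:
  y=3 (Zone II, w=125) cum 125
  y=4 (Zone IV, w=15) cum 140
  y=9 (Zone III, w=120) cum 260  ← median
  y=9 (Zone V, w=20) cum 280
  y=12 (Zone I, w=80) cum 360
⇒ y* = 9

(9, 9)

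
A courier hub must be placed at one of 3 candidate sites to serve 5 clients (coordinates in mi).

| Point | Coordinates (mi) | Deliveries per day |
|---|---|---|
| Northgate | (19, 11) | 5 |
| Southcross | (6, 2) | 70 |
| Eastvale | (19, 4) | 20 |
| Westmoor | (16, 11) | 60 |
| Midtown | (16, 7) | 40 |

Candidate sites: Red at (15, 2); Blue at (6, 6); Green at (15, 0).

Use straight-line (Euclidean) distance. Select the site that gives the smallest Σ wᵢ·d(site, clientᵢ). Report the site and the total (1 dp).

Total weighted distance at each candidate:
  Red (15, 2): total = 1516.0
  Blue (6, 6): total = 1685.5
  Green (15, 0): total = 1762.6
Minimum is at Red with total 1516.0 mi.

Red, total 1516.0 mi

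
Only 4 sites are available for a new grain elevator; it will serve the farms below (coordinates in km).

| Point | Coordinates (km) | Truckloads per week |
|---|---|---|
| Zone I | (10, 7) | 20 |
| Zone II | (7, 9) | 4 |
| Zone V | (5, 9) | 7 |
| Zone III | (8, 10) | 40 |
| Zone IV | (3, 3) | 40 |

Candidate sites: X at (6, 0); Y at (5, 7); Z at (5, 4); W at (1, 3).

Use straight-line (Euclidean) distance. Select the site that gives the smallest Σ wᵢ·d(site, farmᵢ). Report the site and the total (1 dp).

Y, total 473.9 km

Total weighted distance at each candidate:
  X (6, 0): total = 838.5
  Y (5, 7): total = 473.9
  Z (5, 4): total = 530.9
  W (1, 3): total = 757.4
Minimum is at Y with total 473.9 km.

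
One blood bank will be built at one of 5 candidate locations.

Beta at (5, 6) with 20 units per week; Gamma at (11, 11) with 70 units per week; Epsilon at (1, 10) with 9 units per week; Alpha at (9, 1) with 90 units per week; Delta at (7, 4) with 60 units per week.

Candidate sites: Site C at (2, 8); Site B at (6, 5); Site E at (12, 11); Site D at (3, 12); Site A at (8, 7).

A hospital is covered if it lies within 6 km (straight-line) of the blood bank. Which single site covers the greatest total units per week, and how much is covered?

Coverage radius r = 6 km; a point is covered iff (Δx)²+(Δy)² ≤ 6² = 36.
  Site C (2, 8): covers {Beta, Epsilon} → 29
  Site B (6, 5): covers {Beta, Alpha, Delta} → 170
  Site E (12, 11): covers {Gamma} → 70
  Site D (3, 12): covers {Epsilon} → 9
  Site A (8, 7): covers {Beta, Gamma, Delta} → 150
Maximum coverage at Site B: 170 units per week.

Site B, covering 170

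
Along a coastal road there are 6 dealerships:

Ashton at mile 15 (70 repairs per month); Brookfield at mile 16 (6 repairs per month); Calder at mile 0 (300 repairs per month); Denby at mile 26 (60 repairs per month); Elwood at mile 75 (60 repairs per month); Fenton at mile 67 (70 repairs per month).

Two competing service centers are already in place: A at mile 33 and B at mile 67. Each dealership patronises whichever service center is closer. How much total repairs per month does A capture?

436

The indifferent point is the midpoint (33+67)/2 = 50; dealerships left of it (closer to A at 33) go to A, those right go to B.
  Calder at 0 (w=300) → A
  Ashton at 15 (w=70) → A
  Brookfield at 16 (w=6) → A
  Denby at 26 (w=60) → A
  Fenton at 67 (w=70) → B
  Elwood at 75 (w=60) → B
A captures 436; B captures 130.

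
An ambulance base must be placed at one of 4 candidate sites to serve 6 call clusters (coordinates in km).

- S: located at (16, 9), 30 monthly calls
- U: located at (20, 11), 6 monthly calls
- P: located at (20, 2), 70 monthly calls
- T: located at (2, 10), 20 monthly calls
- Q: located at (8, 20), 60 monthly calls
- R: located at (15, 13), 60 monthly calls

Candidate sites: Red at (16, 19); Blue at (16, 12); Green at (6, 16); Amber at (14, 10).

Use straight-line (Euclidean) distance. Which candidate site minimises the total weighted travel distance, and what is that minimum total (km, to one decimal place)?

Blue, total 1915.2 km

Total weighted distance at each candidate:
  Red (16, 19): total = 2757.7
  Blue (16, 12): total = 1915.2
  Green (6, 16): total = 2823.1
  Amber (14, 10): total = 1933.0
Minimum is at Blue with total 1915.2 km.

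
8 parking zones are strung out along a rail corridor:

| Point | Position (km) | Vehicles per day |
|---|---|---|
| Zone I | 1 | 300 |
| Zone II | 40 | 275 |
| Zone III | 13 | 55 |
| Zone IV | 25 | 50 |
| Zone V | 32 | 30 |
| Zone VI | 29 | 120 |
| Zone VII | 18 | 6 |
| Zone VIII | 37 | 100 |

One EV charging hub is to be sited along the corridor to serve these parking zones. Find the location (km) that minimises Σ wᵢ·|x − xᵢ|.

For a sum of weighted absolute distances on a line, the optimum is the weighted median (not the mean). Total weight W = 936; half-weight = 468.
Sort by position and accumulate weight:
  km 1 (Zone I, w=300) → cum 300
  km 13 (Zone III, w=55) → cum 355
  km 18 (Zone VII, w=6) → cum 361
  km 25 (Zone IV, w=50) → cum 411
  km 29 (Zone VI, w=120) → cum 531  ≥ 468 → median here
  km 32 (Zone V, w=30) → cum 561
  km 37 (Zone VIII, w=100) → cum 661
  km 40 (Zone II, w=275) → cum 936
Optimal location: km 29.

x = 29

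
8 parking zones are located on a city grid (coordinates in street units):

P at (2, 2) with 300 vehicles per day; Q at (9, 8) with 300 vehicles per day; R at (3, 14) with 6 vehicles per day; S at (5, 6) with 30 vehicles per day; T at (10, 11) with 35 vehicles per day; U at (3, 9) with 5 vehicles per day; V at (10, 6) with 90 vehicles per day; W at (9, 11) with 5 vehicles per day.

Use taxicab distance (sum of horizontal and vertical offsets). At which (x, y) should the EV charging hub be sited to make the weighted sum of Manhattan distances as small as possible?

Manhattan distance separates: Σwᵢ(|x−xᵢ|+|y−yᵢ|) = Σwᵢ|x−xᵢ| + Σwᵢ|y−yᵢ|, so x and y are optimised independently as 1-D weighted medians.
Total weight W = 771; half = 385.5.
x-coordinate, sorted with cumulative weight:
  x=2 (P, w=300) cum 300
  x=3 (R, w=6) cum 306
  x=3 (U, w=5) cum 311
  x=5 (S, w=30) cum 341
  x=9 (Q, w=300) cum 641  ← median
  x=9 (W, w=5) cum 646
  x=10 (T, w=35) cum 681
  x=10 (V, w=90) cum 771
⇒ x* = 9
y-coordinate, sorted with cumulative weight:
  y=2 (P, w=300) cum 300
  y=6 (S, w=30) cum 330
  y=6 (V, w=90) cum 420  ← median
  y=8 (Q, w=300) cum 720
  y=9 (U, w=5) cum 725
  y=11 (T, w=35) cum 760
  y=11 (W, w=5) cum 765
  y=14 (R, w=6) cum 771
⇒ y* = 6

(9, 6)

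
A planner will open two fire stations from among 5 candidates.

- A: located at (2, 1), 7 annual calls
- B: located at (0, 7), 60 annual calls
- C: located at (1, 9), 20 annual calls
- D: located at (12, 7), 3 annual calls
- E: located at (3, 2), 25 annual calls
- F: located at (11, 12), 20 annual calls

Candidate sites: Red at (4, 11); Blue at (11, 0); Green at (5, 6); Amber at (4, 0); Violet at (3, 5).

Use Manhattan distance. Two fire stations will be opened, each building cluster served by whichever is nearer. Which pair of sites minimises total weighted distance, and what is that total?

Evaluate every pair (each demand assigned to the nearer of the two):
  {Red, Violet}: total = 703
  {Blue, Violet}: total = 794
  {Green, Violet}: total = 794
  {Amber, Violet}: total = 849
  {Red, Green}: total = 850
  {Green, Amber}: total = 860
  {Red, Amber}: total = 872
  {Blue, Green}: total = 970
  {Red, Blue}: total = 1084
  {Blue, Amber}: total = 1260
Best pair: {Red, Violet} with total 703.

{Red, Violet}, total 703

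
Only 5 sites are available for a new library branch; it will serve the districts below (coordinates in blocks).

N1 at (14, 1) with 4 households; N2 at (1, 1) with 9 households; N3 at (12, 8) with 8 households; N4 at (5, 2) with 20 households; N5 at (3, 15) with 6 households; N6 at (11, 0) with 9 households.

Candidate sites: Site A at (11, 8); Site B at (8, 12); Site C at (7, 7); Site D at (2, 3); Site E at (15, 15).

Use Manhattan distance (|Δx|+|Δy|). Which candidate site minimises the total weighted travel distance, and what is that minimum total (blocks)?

Site D, total 469 blocks

Total weighted distance at each candidate:
  Site A (11, 8): total = 603
  Site B (8, 12): total = 737
  Site C (7, 7): total = 519
  Site D (2, 3): total = 469
  Site E (15, 15): total = 1095
Minimum is at Site D with total 469 blocks.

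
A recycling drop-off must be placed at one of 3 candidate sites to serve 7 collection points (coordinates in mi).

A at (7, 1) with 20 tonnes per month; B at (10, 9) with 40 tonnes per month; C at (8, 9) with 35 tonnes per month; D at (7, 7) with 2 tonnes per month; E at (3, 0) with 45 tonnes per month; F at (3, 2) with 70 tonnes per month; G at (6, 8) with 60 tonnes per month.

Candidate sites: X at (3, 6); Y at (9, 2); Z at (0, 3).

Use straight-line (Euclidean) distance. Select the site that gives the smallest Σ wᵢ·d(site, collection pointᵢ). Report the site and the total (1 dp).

Total weighted distance at each candidate:
  X (3, 6): total = 1411.4
  Y (9, 2): total = 1692.9
  Z (0, 3): total = 1859.1
Minimum is at X with total 1411.4 mi.

X, total 1411.4 mi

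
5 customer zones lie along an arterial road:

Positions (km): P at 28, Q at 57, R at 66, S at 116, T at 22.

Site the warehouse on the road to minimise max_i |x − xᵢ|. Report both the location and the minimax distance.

location 69, max distance 47

The 1-center on a line is the midpoint of the two extreme points: leftmost at 22, rightmost at 116.
Optimal location = (22 + 116)/2 = 69; maximum distance = (116 − 22)/2 = 47.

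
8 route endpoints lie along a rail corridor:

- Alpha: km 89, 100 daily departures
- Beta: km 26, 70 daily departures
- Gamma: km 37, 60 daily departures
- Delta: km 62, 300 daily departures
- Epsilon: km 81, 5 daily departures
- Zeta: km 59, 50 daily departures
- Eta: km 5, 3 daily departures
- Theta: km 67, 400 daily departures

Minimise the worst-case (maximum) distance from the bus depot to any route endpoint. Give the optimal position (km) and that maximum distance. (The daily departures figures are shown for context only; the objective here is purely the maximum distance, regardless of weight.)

location 47, max distance 42

The 1-center on a line is the midpoint of the two extreme points: leftmost at 5, rightmost at 89.
Optimal location = (5 + 89)/2 = 47; maximum distance = (89 − 5)/2 = 42.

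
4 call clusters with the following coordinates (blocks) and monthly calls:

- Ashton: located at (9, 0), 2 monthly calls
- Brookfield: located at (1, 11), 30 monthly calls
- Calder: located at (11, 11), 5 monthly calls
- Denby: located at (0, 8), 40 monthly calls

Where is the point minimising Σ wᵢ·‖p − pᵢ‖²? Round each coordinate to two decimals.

(1.34, 9.16)

The minimiser of Σwᵢ‖p−pᵢ‖² is the weighted centroid p* = (Σwᵢpᵢ)/(Σwᵢ).
Σwᵢ = 77.
Σwᵢxᵢ = 2·9 + 30·1 + 5·11 + 40·0 = 103.
Σwᵢyᵢ = 2·0 + 30·11 + 5·11 + 40·8 = 705.
x* = 103/77 = 1.34, y* = 705/77 = 9.16.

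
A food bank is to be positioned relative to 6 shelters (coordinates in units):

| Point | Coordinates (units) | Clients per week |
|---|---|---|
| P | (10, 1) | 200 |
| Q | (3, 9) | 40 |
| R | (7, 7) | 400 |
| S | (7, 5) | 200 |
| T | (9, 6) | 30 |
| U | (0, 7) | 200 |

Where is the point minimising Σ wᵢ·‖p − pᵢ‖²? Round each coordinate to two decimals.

The minimiser of Σwᵢ‖p−pᵢ‖² is the weighted centroid p* = (Σwᵢpᵢ)/(Σwᵢ).
Σwᵢ = 1070.
Σwᵢxᵢ = 200·10 + 40·3 + 400·7 + 200·7 + 30·9 + 200·0 = 6590.
Σwᵢyᵢ = 200·1 + 40·9 + 400·7 + 200·5 + 30·6 + 200·7 = 5940.
x* = 6590/1070 = 6.16, y* = 5940/1070 = 5.55.

(6.16, 5.55)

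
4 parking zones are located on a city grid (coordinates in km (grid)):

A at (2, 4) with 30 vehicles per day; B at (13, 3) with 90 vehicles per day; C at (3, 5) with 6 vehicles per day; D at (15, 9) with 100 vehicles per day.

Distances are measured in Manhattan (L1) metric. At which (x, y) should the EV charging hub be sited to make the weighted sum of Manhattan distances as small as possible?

Manhattan distance separates: Σwᵢ(|x−xᵢ|+|y−yᵢ|) = Σwᵢ|x−xᵢ| + Σwᵢ|y−yᵢ|, so x and y are optimised independently as 1-D weighted medians.
Total weight W = 226; half = 113.
x-coordinate, sorted with cumulative weight:
  x=2 (A, w=30) cum 30
  x=3 (C, w=6) cum 36
  x=13 (B, w=90) cum 126  ← median
  x=15 (D, w=100) cum 226
⇒ x* = 13
y-coordinate, sorted with cumulative weight:
  y=3 (B, w=90) cum 90
  y=4 (A, w=30) cum 120  ← median
  y=5 (C, w=6) cum 126
  y=9 (D, w=100) cum 226
⇒ y* = 4

(13, 4)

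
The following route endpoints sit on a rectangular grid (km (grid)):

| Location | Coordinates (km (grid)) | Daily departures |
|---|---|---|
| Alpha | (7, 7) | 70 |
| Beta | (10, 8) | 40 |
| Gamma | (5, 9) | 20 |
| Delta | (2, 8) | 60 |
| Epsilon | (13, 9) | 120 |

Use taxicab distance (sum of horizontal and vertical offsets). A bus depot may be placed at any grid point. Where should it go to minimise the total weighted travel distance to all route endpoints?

(10, 8)

Manhattan distance separates: Σwᵢ(|x−xᵢ|+|y−yᵢ|) = Σwᵢ|x−xᵢ| + Σwᵢ|y−yᵢ|, so x and y are optimised independently as 1-D weighted medians.
Total weight W = 310; half = 155.
x-coordinate, sorted with cumulative weight:
  x=2 (Delta, w=60) cum 60
  x=5 (Gamma, w=20) cum 80
  x=7 (Alpha, w=70) cum 150
  x=10 (Beta, w=40) cum 190  ← median
  x=13 (Epsilon, w=120) cum 310
⇒ x* = 10
y-coordinate, sorted with cumulative weight:
  y=7 (Alpha, w=70) cum 70
  y=8 (Beta, w=40) cum 110
  y=8 (Delta, w=60) cum 170  ← median
  y=9 (Gamma, w=20) cum 190
  y=9 (Epsilon, w=120) cum 310
⇒ y* = 8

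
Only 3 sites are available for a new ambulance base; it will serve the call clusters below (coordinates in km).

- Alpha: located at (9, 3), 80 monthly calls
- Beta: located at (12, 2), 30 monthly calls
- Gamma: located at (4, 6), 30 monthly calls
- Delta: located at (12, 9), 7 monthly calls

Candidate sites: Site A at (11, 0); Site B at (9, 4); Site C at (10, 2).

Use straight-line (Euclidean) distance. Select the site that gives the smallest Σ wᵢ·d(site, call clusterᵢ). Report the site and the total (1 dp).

Site B, total 390.5 km

Total weighted distance at each candidate:
  Site A (11, 0): total = 695.5
  Site B (9, 4): total = 390.5
  Site C (10, 2): total = 440.4
Minimum is at Site B with total 390.5 km.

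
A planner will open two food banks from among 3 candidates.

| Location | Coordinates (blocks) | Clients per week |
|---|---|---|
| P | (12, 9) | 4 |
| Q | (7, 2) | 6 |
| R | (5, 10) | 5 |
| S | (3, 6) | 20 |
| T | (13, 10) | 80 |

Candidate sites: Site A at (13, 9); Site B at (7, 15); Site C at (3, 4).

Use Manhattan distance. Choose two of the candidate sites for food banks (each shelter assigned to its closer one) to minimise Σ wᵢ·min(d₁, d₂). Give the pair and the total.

{Site A, Site C}, total 200

Evaluate every pair (each demand assigned to the nearer of the two):
  {Site A, Site C}: total = 200
  {Site A, Site B}: total = 457
  {Site B, Site C}: total = 1035
Best pair: {Site A, Site C} with total 200.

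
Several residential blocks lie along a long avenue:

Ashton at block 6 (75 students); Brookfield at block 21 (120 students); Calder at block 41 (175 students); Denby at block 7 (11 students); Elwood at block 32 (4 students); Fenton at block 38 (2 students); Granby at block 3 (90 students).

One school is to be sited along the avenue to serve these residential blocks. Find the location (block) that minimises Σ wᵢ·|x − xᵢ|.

For a sum of weighted absolute distances on a line, the optimum is the weighted median (not the mean). Total weight W = 477; half-weight = 238.5.
Sort by position and accumulate weight:
  block 3 (Granby, w=90) → cum 90
  block 6 (Ashton, w=75) → cum 165
  block 7 (Denby, w=11) → cum 176
  block 21 (Brookfield, w=120) → cum 296  ≥ 238.5 → median here
  block 32 (Elwood, w=4) → cum 300
  block 38 (Fenton, w=2) → cum 302
  block 41 (Calder, w=175) → cum 477
Optimal location: block 21.

x = 21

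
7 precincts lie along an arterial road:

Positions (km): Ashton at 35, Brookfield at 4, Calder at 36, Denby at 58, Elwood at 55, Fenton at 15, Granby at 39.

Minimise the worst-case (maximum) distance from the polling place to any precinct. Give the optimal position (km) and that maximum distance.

The 1-center on a line is the midpoint of the two extreme points: leftmost at 4, rightmost at 58.
Optimal location = (4 + 58)/2 = 31; maximum distance = (58 − 4)/2 = 27.

location 31, max distance 27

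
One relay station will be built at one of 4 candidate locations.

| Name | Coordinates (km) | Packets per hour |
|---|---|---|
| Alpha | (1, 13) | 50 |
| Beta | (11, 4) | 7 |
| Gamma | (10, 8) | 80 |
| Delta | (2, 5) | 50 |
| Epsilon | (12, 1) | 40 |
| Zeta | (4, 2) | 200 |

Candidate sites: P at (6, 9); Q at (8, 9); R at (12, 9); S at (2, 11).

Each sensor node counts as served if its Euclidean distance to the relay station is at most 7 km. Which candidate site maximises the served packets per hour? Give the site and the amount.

Coverage radius r = 7 km; a point is covered iff (Δx)²+(Δy)² ≤ 7² = 49.
  P (6, 9): covers {Alpha, Gamma, Delta} → 180
  Q (8, 9): covers {Beta, Gamma} → 87
  R (12, 9): covers {Beta, Gamma} → 87
  S (2, 11): covers {Alpha, Delta} → 100
Maximum coverage at P: 180 packets per hour.

P, covering 180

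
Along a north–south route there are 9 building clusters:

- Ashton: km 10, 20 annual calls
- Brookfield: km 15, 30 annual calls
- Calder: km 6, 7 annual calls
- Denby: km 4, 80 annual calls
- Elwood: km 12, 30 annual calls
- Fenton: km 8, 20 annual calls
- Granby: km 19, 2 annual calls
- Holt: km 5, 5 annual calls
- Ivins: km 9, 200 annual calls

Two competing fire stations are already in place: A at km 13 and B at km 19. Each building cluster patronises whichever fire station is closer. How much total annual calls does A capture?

The indifferent point is the midpoint (13+19)/2 = 16; building clusters left of it (closer to A at 13) go to A, those right go to B.
  Denby at 4 (w=80) → A
  Holt at 5 (w=5) → A
  Calder at 6 (w=7) → A
  Fenton at 8 (w=20) → A
  Ivins at 9 (w=200) → A
  Ashton at 10 (w=20) → A
  Elwood at 12 (w=30) → A
  Brookfield at 15 (w=30) → A
  Granby at 19 (w=2) → B
A captures 392; B captures 2.

392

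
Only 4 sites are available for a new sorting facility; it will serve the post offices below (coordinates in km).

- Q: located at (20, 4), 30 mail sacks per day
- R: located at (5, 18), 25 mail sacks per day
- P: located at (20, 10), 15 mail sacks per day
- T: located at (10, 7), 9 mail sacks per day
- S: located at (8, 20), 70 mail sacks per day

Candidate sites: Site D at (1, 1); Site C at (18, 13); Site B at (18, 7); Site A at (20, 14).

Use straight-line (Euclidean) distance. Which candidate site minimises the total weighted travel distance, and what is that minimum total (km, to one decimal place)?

Site C, total 1623.3 km

Total weighted distance at each candidate:
  Site D (1, 1): total = 2843.8
  Site C (18, 13): total = 1623.3
  Site B (18, 7): total = 1808.1
  Site A (20, 14): total = 1797.1
Minimum is at Site C with total 1623.3 km.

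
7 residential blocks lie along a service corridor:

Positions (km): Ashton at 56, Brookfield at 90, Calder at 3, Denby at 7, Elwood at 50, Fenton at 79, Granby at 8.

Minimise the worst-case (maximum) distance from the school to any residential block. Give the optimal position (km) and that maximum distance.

location 46.5, max distance 43.5

The 1-center on a line is the midpoint of the two extreme points: leftmost at 3, rightmost at 90.
Optimal location = (3 + 90)/2 = 46.5; maximum distance = (90 − 3)/2 = 43.5.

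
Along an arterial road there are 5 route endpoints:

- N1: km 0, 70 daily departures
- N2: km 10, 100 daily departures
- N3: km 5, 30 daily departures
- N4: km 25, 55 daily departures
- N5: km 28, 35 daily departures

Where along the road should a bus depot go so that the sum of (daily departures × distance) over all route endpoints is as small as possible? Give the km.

x = 10

For a sum of weighted absolute distances on a line, the optimum is the weighted median (not the mean). Total weight W = 290; half-weight = 145.
Sort by position and accumulate weight:
  km 0 (N1, w=70) → cum 70
  km 5 (N3, w=30) → cum 100
  km 10 (N2, w=100) → cum 200  ≥ 145 → median here
  km 25 (N4, w=55) → cum 255
  km 28 (N5, w=35) → cum 290
Optimal location: km 10.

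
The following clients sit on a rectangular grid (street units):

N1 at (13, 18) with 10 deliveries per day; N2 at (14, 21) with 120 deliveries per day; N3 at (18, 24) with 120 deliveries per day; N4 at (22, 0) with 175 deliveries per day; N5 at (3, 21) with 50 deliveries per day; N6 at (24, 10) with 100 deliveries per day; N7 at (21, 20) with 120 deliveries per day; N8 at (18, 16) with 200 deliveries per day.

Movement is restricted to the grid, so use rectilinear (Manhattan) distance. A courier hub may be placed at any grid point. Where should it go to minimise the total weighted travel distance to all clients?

(18, 16)

Manhattan distance separates: Σwᵢ(|x−xᵢ|+|y−yᵢ|) = Σwᵢ|x−xᵢ| + Σwᵢ|y−yᵢ|, so x and y are optimised independently as 1-D weighted medians.
Total weight W = 895; half = 447.5.
x-coordinate, sorted with cumulative weight:
  x=3 (N5, w=50) cum 50
  x=13 (N1, w=10) cum 60
  x=14 (N2, w=120) cum 180
  x=18 (N3, w=120) cum 300
  x=18 (N8, w=200) cum 500  ← median
  x=21 (N7, w=120) cum 620
  x=22 (N4, w=175) cum 795
  x=24 (N6, w=100) cum 895
⇒ x* = 18
y-coordinate, sorted with cumulative weight:
  y=0 (N4, w=175) cum 175
  y=10 (N6, w=100) cum 275
  y=16 (N8, w=200) cum 475  ← median
  y=18 (N1, w=10) cum 485
  y=20 (N7, w=120) cum 605
  y=21 (N2, w=120) cum 725
  y=21 (N5, w=50) cum 775
  y=24 (N3, w=120) cum 895
⇒ y* = 16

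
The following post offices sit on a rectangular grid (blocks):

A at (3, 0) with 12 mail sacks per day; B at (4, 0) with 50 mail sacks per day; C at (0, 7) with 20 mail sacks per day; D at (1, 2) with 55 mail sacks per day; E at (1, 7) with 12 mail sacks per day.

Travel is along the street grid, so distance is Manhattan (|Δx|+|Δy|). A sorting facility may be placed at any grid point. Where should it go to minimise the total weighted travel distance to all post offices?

(1, 2)

Manhattan distance separates: Σwᵢ(|x−xᵢ|+|y−yᵢ|) = Σwᵢ|x−xᵢ| + Σwᵢ|y−yᵢ|, so x and y are optimised independently as 1-D weighted medians.
Total weight W = 149; half = 74.5.
x-coordinate, sorted with cumulative weight:
  x=0 (C, w=20) cum 20
  x=1 (D, w=55) cum 75  ← median
  x=1 (E, w=12) cum 87
  x=3 (A, w=12) cum 99
  x=4 (B, w=50) cum 149
⇒ x* = 1
y-coordinate, sorted with cumulative weight:
  y=0 (A, w=12) cum 12
  y=0 (B, w=50) cum 62
  y=2 (D, w=55) cum 117  ← median
  y=7 (C, w=20) cum 137
  y=7 (E, w=12) cum 149
⇒ y* = 2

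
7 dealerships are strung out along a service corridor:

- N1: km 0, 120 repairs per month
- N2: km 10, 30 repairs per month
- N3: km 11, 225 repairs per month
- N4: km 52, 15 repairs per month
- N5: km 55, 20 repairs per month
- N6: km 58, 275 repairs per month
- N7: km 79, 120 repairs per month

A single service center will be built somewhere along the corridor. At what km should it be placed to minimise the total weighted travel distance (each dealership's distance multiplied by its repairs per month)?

For a sum of weighted absolute distances on a line, the optimum is the weighted median (not the mean). Total weight W = 805; half-weight = 402.5.
Sort by position and accumulate weight:
  km 0 (N1, w=120) → cum 120
  km 10 (N2, w=30) → cum 150
  km 11 (N3, w=225) → cum 375
  km 52 (N4, w=15) → cum 390
  km 55 (N5, w=20) → cum 410  ≥ 402.5 → median here
  km 58 (N6, w=275) → cum 685
  km 79 (N7, w=120) → cum 805
Optimal location: km 55.

x = 55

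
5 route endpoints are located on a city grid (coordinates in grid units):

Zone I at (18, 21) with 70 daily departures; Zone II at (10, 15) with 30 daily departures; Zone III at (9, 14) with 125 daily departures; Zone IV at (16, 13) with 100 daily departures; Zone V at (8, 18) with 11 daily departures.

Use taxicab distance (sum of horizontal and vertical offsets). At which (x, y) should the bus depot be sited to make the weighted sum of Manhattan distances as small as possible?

Manhattan distance separates: Σwᵢ(|x−xᵢ|+|y−yᵢ|) = Σwᵢ|x−xᵢ| + Σwᵢ|y−yᵢ|, so x and y are optimised independently as 1-D weighted medians.
Total weight W = 336; half = 168.
x-coordinate, sorted with cumulative weight:
  x=8 (Zone V, w=11) cum 11
  x=9 (Zone III, w=125) cum 136
  x=10 (Zone II, w=30) cum 166
  x=16 (Zone IV, w=100) cum 266  ← median
  x=18 (Zone I, w=70) cum 336
⇒ x* = 16
y-coordinate, sorted with cumulative weight:
  y=13 (Zone IV, w=100) cum 100
  y=14 (Zone III, w=125) cum 225  ← median
  y=15 (Zone II, w=30) cum 255
  y=18 (Zone V, w=11) cum 266
  y=21 (Zone I, w=70) cum 336
⇒ y* = 14

(16, 14)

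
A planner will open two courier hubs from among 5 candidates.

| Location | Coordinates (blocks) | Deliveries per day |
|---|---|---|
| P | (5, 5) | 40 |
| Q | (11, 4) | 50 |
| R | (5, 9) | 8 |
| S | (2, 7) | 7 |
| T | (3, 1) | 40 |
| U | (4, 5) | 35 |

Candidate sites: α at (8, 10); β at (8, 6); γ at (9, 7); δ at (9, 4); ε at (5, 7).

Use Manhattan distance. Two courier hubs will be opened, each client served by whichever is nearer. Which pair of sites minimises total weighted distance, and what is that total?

{δ, ε}, total 642

Evaluate every pair (each demand assigned to the nearer of the two):
  {δ, ε}: total = 642
  {β, ε}: total = 792
  {γ, ε}: total = 792
  {β, δ}: total = 892
  {α, δ}: total = 965
  {γ, δ}: total = 967
  {α, ε}: total = 992
  {α, β}: total = 1066
  {β, γ}: total = 1082
  {α, γ}: total = 1296
Best pair: {δ, ε} with total 642.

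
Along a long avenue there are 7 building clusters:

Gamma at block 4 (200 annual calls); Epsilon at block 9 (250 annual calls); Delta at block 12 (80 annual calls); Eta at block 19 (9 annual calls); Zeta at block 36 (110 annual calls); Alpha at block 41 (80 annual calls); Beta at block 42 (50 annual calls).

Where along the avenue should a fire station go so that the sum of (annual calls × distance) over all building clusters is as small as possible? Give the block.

For a sum of weighted absolute distances on a line, the optimum is the weighted median (not the mean). Total weight W = 779; half-weight = 389.5.
Sort by position and accumulate weight:
  block 4 (Gamma, w=200) → cum 200
  block 9 (Epsilon, w=250) → cum 450  ≥ 389.5 → median here
  block 12 (Delta, w=80) → cum 530
  block 19 (Eta, w=9) → cum 539
  block 36 (Zeta, w=110) → cum 649
  block 41 (Alpha, w=80) → cum 729
  block 42 (Beta, w=50) → cum 779
Optimal location: block 9.

x = 9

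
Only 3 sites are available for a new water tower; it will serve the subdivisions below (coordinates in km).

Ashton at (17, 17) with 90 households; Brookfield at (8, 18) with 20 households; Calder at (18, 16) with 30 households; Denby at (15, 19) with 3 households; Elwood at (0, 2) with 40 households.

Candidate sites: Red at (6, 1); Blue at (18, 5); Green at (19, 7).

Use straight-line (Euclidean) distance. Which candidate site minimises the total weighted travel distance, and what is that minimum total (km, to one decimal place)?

Total weighted distance at each candidate:
  Red (6, 1): total = 2969.8
  Blue (18, 5): total = 2514.7
  Green (19, 7): total = 2324.4
Minimum is at Green with total 2324.4 km.

Green, total 2324.4 km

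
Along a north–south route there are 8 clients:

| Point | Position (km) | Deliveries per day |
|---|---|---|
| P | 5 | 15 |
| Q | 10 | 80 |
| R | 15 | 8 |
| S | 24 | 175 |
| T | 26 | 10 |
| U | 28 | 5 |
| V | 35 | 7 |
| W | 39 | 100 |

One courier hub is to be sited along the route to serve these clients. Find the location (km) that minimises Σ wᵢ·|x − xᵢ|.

For a sum of weighted absolute distances on a line, the optimum is the weighted median (not the mean). Total weight W = 400; half-weight = 200.
Sort by position and accumulate weight:
  km 5 (P, w=15) → cum 15
  km 10 (Q, w=80) → cum 95
  km 15 (R, w=8) → cum 103
  km 24 (S, w=175) → cum 278  ≥ 200 → median here
  km 26 (T, w=10) → cum 288
  km 28 (U, w=5) → cum 293
  km 35 (V, w=7) → cum 300
  km 39 (W, w=100) → cum 400
Optimal location: km 24.

x = 24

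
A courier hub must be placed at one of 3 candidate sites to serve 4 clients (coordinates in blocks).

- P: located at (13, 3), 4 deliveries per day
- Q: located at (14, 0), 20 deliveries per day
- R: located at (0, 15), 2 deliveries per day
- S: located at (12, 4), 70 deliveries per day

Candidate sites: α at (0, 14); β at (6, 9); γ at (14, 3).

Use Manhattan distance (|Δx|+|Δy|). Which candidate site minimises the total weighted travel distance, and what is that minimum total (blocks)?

γ, total 326 blocks

Total weighted distance at each candidate:
  α (0, 14): total = 2198
  β (6, 9): total = 1186
  γ (14, 3): total = 326
Minimum is at γ with total 326 blocks.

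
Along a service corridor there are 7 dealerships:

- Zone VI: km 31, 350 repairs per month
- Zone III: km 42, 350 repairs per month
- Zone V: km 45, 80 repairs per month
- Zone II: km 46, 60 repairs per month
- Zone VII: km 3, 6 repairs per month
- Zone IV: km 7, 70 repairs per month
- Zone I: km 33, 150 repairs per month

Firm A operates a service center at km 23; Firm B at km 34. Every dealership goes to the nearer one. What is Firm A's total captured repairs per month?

The indifferent point is the midpoint (23+34)/2 = 28.5; dealerships left of it (closer to Firm A at 23) go to Firm A, those right go to Firm B.
  Zone VII at 3 (w=6) → Firm A
  Zone IV at 7 (w=70) → Firm A
  Zone VI at 31 (w=350) → Firm B
  Zone I at 33 (w=150) → Firm B
  Zone III at 42 (w=350) → Firm B
  Zone V at 45 (w=80) → Firm B
  Zone II at 46 (w=60) → Firm B
Firm A captures 76; Firm B captures 990.

76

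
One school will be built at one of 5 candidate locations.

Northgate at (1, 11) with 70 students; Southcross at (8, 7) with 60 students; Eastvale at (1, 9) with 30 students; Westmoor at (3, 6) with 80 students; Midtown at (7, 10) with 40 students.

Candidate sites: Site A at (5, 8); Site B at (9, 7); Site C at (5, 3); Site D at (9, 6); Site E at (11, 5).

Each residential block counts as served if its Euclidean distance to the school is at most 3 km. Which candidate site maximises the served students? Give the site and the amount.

Site A, covering 120

Coverage radius r = 3 km; a point is covered iff (Δx)²+(Δy)² ≤ 3² = 9.
  Site A (5, 8): covers {Westmoor, Midtown} → 120
  Site B (9, 7): covers {Southcross} → 60
  Site C (5, 3): covers {none} → 0
  Site D (9, 6): covers {Southcross} → 60
  Site E (11, 5): covers {none} → 0
Maximum coverage at Site A: 120 students.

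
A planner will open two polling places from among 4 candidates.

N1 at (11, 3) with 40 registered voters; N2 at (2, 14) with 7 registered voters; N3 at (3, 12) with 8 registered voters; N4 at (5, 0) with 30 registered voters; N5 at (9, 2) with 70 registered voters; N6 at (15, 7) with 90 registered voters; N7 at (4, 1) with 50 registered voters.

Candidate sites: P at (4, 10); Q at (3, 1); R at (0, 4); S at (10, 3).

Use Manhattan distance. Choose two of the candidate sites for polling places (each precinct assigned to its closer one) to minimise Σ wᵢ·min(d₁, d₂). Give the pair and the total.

{Q, S}, total 1316

Evaluate every pair (each demand assigned to the nearer of the two):
  {Q, S}: total = 1316
  {P, S}: total = 1696
  {R, S}: total = 1752
  {P, Q}: total = 2356
  {Q, R}: total = 2822
  {P, R}: total = 3196
Best pair: {Q, S} with total 1316.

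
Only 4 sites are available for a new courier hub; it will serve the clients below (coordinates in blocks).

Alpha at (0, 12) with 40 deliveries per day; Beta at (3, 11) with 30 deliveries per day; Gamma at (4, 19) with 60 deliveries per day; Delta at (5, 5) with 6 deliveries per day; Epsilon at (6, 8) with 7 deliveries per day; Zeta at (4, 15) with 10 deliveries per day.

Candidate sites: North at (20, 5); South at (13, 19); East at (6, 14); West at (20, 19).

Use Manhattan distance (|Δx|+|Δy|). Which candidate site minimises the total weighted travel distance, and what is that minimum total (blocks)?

Total weighted distance at each candidate:
  North (20, 5): total = 4039
  South (13, 19): total = 2268
  East (6, 14): total = 1052
  West (20, 19): total = 3339
Minimum is at East with total 1052 blocks.

East, total 1052 blocks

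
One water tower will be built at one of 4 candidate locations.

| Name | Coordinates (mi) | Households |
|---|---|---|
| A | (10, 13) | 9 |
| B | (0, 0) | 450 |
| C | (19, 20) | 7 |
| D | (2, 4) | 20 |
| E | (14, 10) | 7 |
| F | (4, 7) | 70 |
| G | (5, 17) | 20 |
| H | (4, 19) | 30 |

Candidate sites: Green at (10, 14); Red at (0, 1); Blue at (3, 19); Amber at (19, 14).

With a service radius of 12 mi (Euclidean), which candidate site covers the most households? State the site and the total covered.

Red, covering 540

Coverage radius r = 12 mi; a point is covered iff (Δx)²+(Δy)² ≤ 12² = 144.
  Green (10, 14): covers {A, C, E, F, G, H} → 143
  Red (0, 1): covers {B, D, F} → 540
  Blue (3, 19): covers {A, G, H} → 59
  Amber (19, 14): covers {A, C, E} → 23
Maximum coverage at Red: 540 households.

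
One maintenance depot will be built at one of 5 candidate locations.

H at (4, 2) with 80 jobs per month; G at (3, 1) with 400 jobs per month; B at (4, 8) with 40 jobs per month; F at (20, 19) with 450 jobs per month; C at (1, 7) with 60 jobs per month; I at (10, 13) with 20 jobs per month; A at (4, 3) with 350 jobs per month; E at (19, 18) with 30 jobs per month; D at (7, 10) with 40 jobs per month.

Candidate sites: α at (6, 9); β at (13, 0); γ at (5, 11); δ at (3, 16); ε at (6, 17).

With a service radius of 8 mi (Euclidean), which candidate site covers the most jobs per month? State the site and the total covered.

Coverage radius r = 8 mi; a point is covered iff (Δx)²+(Δy)² ≤ 8² = 64.
  α (6, 9): covers {H, B, C, I, A, D} → 590
  β (13, 0): covers {none} → 0
  γ (5, 11): covers {B, C, I, D} → 160
  δ (3, 16): covers {I, D} → 60
  ε (6, 17): covers {I, D} → 60
Maximum coverage at α: 590 jobs per month.

α, covering 590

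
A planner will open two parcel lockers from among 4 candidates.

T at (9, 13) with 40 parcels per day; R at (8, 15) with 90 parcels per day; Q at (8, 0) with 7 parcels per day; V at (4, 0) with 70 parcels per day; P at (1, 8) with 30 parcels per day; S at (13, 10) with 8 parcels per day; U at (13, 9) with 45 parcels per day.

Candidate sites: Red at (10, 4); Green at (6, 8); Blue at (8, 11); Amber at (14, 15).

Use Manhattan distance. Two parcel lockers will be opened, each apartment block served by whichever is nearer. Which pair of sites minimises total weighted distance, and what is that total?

Evaluate every pair (each demand assigned to the nearer of the two):
  {Green, Blue}: total = 1763
  {Red, Blue}: total = 1885
  {Green, Amber}: total = 2103
  {Blue, Amber}: total = 2270
  {Red, Amber}: total = 2315
  {Red, Green}: total = 2454
Best pair: {Green, Blue} with total 1763.

{Green, Blue}, total 1763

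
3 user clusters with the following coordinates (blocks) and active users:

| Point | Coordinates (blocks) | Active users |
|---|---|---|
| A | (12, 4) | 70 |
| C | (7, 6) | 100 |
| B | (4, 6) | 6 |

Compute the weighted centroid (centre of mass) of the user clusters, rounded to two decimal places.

(8.89, 5.20)

The minimiser of Σwᵢ‖p−pᵢ‖² is the weighted centroid p* = (Σwᵢpᵢ)/(Σwᵢ).
Σwᵢ = 176.
Σwᵢxᵢ = 70·12 + 100·7 + 6·4 = 1564.
Σwᵢyᵢ = 70·4 + 100·6 + 6·6 = 916.
x* = 1564/176 = 8.89, y* = 916/176 = 5.20.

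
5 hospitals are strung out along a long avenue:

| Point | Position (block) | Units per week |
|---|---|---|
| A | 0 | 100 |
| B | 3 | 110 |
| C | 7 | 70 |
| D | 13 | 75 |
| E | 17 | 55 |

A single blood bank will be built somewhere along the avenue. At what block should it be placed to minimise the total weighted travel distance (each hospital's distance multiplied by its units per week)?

For a sum of weighted absolute distances on a line, the optimum is the weighted median (not the mean). Total weight W = 410; half-weight = 205.
Sort by position and accumulate weight:
  block 0 (A, w=100) → cum 100
  block 3 (B, w=110) → cum 210  ≥ 205 → median here
  block 7 (C, w=70) → cum 280
  block 13 (D, w=75) → cum 355
  block 17 (E, w=55) → cum 410
Optimal location: block 3.

x = 3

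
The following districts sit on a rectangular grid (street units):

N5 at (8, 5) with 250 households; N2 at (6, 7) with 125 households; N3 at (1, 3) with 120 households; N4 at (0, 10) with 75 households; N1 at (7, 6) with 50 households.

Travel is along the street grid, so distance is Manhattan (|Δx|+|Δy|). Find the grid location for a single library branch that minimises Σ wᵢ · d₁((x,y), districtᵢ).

Manhattan distance separates: Σwᵢ(|x−xᵢ|+|y−yᵢ|) = Σwᵢ|x−xᵢ| + Σwᵢ|y−yᵢ|, so x and y are optimised independently as 1-D weighted medians.
Total weight W = 620; half = 310.
x-coordinate, sorted with cumulative weight:
  x=0 (N4, w=75) cum 75
  x=1 (N3, w=120) cum 195
  x=6 (N2, w=125) cum 320  ← median
  x=7 (N1, w=50) cum 370
  x=8 (N5, w=250) cum 620
⇒ x* = 6
y-coordinate, sorted with cumulative weight:
  y=3 (N3, w=120) cum 120
  y=5 (N5, w=250) cum 370  ← median
  y=6 (N1, w=50) cum 420
  y=7 (N2, w=125) cum 545
  y=10 (N4, w=75) cum 620
⇒ y* = 5

(6, 5)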